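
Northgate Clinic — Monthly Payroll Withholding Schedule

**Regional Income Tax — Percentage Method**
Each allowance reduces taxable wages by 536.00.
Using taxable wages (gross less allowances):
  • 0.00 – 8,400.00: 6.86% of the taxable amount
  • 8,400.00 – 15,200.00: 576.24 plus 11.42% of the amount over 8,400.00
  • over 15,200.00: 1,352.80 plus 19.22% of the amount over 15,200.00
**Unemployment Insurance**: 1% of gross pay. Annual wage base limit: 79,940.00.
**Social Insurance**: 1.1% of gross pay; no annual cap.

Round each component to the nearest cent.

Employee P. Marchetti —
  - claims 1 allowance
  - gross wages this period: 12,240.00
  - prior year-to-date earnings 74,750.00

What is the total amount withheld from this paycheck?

Regional Income Tax: taxable = 12,240.00 − 1×536.00 = 11,704.00
  576.24 + 11.42% × (11,704.00 − 8,400.00) = 576.24 + 11.42% × 3,304.00 = 953.56
Unemployment Insurance: cap 79,940.00 − YTD 74,750.00 = 5,190.00 subject; 1% × 5,190.00 = 51.90
Social Insurance: 1.1% × 12,240.00 = 134.64
Total: 953.56 + 51.90 + 134.64 = 1,140.10

1,140.10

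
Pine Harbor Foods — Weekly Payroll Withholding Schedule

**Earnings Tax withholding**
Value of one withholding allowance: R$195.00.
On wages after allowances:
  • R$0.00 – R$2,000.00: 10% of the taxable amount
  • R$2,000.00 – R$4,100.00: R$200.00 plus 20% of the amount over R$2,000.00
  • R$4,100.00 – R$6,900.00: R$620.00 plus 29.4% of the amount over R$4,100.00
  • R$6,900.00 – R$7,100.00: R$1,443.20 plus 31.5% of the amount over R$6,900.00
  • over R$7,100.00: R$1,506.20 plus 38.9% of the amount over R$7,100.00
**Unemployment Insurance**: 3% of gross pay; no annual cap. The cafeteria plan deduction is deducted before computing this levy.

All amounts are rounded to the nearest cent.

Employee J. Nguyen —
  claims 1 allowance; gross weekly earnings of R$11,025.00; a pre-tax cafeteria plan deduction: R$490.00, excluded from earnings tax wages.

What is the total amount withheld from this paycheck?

Earnings Tax: taxable = R$11,025.00 − R$490.00 − 1×R$195.00 = R$10,340.00
  R$1,506.20 + 38.9% × (R$10,340.00 − R$7,100.00) = R$1,506.20 + 38.9% × R$3,240.00 = R$2,766.56
Unemployment Insurance: 3% × R$10,535.00 = R$316.05
Total: R$2,766.56 + R$316.05 = R$3,082.61

R$3,082.61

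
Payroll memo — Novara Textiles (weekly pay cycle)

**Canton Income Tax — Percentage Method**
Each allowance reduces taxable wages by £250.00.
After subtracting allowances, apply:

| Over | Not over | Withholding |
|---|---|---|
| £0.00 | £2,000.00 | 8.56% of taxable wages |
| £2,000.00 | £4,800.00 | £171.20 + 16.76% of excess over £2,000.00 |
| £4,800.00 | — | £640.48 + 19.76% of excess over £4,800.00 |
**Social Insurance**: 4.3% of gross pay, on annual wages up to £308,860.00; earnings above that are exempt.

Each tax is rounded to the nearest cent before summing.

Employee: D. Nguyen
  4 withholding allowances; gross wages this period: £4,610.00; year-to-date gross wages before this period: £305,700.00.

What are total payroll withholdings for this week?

£576.92

Canton Income Tax: taxable = £4,610.00 − 4×£250.00 = £3,610.00
  £171.20 + 16.76% × (£3,610.00 − £2,000.00) = £171.20 + 16.76% × £1,610.00 = £441.04
Social Insurance: cap £308,860.00 − YTD £305,700.00 = £3,160.00 subject; 4.3% × £3,160.00 = £135.88
Total: £441.04 + £135.88 = £576.92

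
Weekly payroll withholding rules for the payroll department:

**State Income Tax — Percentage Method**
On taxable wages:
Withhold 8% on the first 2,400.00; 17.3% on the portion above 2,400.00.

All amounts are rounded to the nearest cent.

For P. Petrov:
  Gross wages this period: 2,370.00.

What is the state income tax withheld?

State Income Tax: taxable = 2,370.00
  8% × 2,370.00 = 189.60

189.60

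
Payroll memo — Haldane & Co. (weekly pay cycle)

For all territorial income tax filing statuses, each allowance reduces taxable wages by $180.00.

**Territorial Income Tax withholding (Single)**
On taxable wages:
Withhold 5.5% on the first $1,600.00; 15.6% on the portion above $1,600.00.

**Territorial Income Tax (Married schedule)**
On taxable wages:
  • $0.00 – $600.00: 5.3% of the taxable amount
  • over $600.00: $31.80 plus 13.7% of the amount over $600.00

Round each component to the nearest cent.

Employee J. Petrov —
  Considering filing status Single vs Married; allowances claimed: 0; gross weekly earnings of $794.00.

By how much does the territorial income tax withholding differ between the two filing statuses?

Territorial Income Tax (Single): taxable = $794.00
  5.5% × $794.00 = $43.67
Territorial Income Tax (Married): taxable = $794.00
  $31.80 + 13.7% × ($794.00 − $600.00) = $31.80 + 13.7% × $194.00 = $58.38
Difference: |$43.67 − $58.38| = $14.71 (higher under Married)

$14.71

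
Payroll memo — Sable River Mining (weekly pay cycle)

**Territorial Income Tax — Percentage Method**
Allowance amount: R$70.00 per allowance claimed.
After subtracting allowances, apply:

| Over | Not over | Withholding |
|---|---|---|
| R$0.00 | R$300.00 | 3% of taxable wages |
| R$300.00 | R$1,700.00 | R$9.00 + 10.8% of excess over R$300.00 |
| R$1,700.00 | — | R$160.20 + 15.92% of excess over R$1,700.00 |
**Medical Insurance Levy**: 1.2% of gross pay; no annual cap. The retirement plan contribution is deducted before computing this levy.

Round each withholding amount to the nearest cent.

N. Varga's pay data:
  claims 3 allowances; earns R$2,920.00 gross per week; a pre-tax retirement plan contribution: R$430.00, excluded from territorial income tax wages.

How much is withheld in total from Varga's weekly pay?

Territorial Income Tax: taxable = R$2,920.00 − R$430.00 − 3×R$70.00 = R$2,280.00
  R$160.20 + 15.92% × (R$2,280.00 − R$1,700.00) = R$160.20 + 15.92% × R$580.00 = R$252.54
Medical Insurance Levy: 1.2% × R$2,490.00 = R$29.88
Total: R$252.54 + R$29.88 = R$282.42

R$282.42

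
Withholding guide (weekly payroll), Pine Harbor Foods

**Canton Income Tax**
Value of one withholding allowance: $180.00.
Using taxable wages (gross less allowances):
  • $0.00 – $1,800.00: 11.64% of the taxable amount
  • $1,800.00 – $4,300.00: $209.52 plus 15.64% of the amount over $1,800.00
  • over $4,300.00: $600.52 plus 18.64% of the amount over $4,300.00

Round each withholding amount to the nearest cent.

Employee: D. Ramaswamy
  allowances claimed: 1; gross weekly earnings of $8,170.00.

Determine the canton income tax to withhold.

$1,288.34

Canton Income Tax: taxable = $8,170.00 − 1×$180.00 = $7,990.00
  $600.52 + 18.64% × ($7,990.00 − $4,300.00) = $600.52 + 18.64% × $3,690.00 = $1,288.34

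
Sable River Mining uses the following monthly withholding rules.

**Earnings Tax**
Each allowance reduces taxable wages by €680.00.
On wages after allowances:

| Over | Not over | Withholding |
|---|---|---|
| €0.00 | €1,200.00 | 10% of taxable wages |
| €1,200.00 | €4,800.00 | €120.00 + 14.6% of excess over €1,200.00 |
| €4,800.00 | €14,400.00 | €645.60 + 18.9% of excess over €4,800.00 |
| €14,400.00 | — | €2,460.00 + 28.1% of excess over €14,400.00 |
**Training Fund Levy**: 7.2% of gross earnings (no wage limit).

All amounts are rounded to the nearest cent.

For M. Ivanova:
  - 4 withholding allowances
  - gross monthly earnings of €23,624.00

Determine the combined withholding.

€5,988.55

Earnings Tax: taxable = €23,624.00 − 4×€680.00 = €20,904.00
  €2,460.00 + 28.1% × (€20,904.00 − €14,400.00) = €2,460.00 + 28.1% × €6,504.00 = €4,287.62
Training Fund Levy: 7.2% × €23,624.00 = €1,700.93
Total: €4,287.62 + €1,700.93 = €5,988.55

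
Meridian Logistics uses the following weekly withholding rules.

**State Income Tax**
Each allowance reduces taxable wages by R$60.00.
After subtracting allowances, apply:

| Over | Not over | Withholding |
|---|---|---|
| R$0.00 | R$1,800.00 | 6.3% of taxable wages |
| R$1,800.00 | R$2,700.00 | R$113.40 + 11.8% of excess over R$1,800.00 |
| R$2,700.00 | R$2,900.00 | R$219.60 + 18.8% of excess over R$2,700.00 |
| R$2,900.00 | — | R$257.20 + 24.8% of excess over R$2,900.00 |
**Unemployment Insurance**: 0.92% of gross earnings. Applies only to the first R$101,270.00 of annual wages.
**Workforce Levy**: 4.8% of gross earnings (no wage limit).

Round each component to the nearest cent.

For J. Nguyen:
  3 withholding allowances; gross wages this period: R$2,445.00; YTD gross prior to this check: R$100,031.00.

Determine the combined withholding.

State Income Tax: taxable = R$2,445.00 − 3×R$60.00 = R$2,265.00
  R$113.40 + 11.8% × (R$2,265.00 − R$1,800.00) = R$113.40 + 11.8% × R$465.00 = R$168.27
Unemployment Insurance: cap R$101,270.00 − YTD R$100,031.00 = R$1,239.00 subject; 0.92% × R$1,239.00 = R$11.40
Workforce Levy: 4.8% × R$2,445.00 = R$117.36
Total: R$168.27 + R$11.40 + R$117.36 = R$297.03

R$297.03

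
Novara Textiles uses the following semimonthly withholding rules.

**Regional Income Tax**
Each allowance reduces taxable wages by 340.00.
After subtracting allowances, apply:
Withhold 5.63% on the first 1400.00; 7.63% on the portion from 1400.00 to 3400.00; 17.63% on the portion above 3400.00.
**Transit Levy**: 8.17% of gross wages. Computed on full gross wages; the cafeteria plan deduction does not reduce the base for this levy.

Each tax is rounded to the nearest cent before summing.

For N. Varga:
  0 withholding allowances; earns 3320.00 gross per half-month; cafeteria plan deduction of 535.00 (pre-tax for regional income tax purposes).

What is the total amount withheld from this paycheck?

Regional Income Tax: taxable = 3320.00 − 535.00 = 2785.00
  78.82 + 7.63% × (2785.00 − 1400.00) = 78.82 + 7.63% × 1385.00 = 184.50
Transit Levy: 8.17% × 3320.00 = 271.24
Total: 184.50 + 271.24 = 455.74

455.74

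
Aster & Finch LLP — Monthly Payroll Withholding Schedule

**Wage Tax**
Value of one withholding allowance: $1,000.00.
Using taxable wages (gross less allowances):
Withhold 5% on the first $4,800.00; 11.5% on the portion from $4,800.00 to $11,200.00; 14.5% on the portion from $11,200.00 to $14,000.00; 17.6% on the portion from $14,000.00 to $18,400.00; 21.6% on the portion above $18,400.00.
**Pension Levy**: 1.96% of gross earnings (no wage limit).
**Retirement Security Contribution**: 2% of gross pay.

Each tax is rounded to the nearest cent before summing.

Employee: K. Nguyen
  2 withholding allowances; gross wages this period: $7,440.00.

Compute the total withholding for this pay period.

$608.22

Wage Tax: taxable = $7,440.00 − 2×$1,000.00 = $5,440.00
  $240.00 + 11.5% × ($5,440.00 − $4,800.00) = $240.00 + 11.5% × $640.00 = $313.60
Pension Levy: 1.96% × $7,440.00 = $145.82
Retirement Security Contribution: 2% × $7,440.00 = $148.80
Total: $313.60 + $145.82 + $148.80 = $608.22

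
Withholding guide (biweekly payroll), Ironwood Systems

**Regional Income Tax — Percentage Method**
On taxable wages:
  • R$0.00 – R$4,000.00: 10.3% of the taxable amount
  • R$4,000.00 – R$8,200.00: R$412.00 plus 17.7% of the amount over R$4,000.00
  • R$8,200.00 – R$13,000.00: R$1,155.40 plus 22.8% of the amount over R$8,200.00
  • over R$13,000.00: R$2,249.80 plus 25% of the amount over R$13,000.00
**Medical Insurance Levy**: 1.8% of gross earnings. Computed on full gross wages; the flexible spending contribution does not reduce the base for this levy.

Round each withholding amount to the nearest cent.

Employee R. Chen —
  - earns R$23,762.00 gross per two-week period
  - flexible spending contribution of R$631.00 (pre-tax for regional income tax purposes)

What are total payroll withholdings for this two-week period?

Regional Income Tax: taxable = R$23,762.00 − R$631.00 = R$23,131.00
  R$2,249.80 + 25% × (R$23,131.00 − R$13,000.00) = R$2,249.80 + 25% × R$10,131.00 = R$4,782.55
Medical Insurance Levy: 1.8% × R$23,762.00 = R$427.72
Total: R$4,782.55 + R$427.72 = R$5,210.27

R$5,210.27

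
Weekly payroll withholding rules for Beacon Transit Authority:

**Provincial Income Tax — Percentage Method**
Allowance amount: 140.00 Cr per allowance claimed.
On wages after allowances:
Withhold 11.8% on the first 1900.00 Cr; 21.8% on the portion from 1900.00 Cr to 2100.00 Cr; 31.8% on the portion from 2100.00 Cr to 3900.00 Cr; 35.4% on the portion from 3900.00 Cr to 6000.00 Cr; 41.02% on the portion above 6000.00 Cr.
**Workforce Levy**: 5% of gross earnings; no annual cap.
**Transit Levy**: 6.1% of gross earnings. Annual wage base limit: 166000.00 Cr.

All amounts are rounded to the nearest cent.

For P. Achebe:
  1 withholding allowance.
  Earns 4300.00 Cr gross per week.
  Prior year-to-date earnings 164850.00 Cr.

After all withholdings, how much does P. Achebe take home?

3082.61 Cr

Provincial Income Tax: taxable = 4300.00 Cr − 1×140.00 Cr = 4160.00 Cr
  840.20 Cr + 35.4% × (4160.00 Cr − 3900.00 Cr) = 840.20 Cr + 35.4% × 260.00 Cr = 932.24 Cr
Workforce Levy: 5% × 4300.00 Cr = 215.00 Cr
Transit Levy: cap 166000.00 Cr − YTD 164850.00 Cr = 1150.00 Cr subject; 6.1% × 1150.00 Cr = 70.15 Cr
Total withheld: 932.24 Cr + 215.00 Cr + 70.15 Cr = 1217.39 Cr
Net pay: 4300.00 Cr − 1217.39 Cr = 3082.61 Cr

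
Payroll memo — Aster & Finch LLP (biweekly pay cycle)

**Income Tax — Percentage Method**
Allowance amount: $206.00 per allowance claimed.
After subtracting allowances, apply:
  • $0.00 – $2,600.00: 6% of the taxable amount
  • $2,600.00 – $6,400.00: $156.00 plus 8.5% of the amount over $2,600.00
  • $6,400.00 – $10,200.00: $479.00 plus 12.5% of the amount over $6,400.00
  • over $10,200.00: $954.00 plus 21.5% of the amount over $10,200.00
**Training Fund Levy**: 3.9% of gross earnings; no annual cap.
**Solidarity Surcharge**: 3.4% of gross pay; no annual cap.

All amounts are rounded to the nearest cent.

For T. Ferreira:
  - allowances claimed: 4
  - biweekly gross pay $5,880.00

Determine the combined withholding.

Income Tax: taxable = $5,880.00 − 4×$206.00 = $5,056.00
  $156.00 + 8.5% × ($5,056.00 − $2,600.00) = $156.00 + 8.5% × $2,456.00 = $364.76
Training Fund Levy: 3.9% × $5,880.00 = $229.32
Solidarity Surcharge: 3.4% × $5,880.00 = $199.92
Total: $364.76 + $229.32 + $199.92 = $794.00

$794.00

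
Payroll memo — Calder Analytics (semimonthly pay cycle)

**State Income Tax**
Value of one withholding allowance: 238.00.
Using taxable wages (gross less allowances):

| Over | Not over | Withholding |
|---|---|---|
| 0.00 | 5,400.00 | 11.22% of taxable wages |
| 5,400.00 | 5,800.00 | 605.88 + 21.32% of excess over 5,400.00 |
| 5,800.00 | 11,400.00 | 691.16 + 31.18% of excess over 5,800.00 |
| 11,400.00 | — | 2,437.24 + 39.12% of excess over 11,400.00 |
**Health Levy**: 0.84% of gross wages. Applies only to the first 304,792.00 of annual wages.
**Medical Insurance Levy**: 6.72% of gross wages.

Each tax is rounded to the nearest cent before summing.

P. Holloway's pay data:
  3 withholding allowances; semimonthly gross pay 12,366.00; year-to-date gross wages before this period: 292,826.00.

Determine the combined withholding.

3,467.33

State Income Tax: taxable = 12,366.00 − 3×238.00 = 11,652.00
  2,437.24 + 39.12% × (11,652.00 − 11,400.00) = 2,437.24 + 39.12% × 252.00 = 2,535.82
Health Levy: cap 304,792.00 − YTD 292,826.00 = 11,966.00 subject; 0.84% × 11,966.00 = 100.51
Medical Insurance Levy: 6.72% × 12,366.00 = 831.00
Total: 2,535.82 + 100.51 + 831.00 = 3,467.33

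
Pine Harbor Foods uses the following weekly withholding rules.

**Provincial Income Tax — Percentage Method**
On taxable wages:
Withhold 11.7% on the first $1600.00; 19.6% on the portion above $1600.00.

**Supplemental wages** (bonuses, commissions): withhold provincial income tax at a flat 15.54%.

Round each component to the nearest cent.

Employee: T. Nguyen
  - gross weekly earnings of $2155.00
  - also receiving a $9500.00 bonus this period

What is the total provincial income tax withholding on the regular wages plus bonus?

$1772.28

Provincial Income Tax: taxable = $2155.00
  $187.20 + 19.6% × ($2155.00 − $1600.00) = $187.20 + 19.6% × $555.00 = $295.98
Supplemental (15.54% flat on bonus): 15.54% × $9500.00 = $1476.30
Total provincial income tax: $295.98 + $1476.30 = $1772.28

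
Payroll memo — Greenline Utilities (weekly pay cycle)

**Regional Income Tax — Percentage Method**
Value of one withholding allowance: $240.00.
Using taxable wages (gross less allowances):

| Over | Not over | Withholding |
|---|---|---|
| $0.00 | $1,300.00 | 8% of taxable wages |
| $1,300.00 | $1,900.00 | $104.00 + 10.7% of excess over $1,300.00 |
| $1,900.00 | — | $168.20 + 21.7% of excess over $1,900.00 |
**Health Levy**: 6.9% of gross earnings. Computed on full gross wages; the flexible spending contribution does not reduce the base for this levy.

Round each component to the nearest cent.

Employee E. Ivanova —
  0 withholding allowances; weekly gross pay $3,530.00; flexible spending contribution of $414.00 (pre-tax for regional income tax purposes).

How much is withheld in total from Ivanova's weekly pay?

$675.64

Regional Income Tax: taxable = $3,530.00 − $414.00 = $3,116.00
  $168.20 + 21.7% × ($3,116.00 − $1,900.00) = $168.20 + 21.7% × $1,216.00 = $432.07
Health Levy: 6.9% × $3,530.00 = $243.57
Total: $432.07 + $243.57 = $675.64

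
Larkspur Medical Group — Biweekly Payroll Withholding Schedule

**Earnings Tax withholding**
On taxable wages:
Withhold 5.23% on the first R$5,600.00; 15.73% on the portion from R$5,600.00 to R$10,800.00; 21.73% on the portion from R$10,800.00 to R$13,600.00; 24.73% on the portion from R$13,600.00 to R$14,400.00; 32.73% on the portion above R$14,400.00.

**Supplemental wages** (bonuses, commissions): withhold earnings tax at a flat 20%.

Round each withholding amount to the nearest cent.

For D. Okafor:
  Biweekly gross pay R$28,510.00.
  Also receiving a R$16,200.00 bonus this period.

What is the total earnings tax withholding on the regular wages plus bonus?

Earnings Tax: taxable = R$28,510.00
  R$1,917.12 + 32.73% × (R$28,510.00 − R$14,400.00) = R$1,917.12 + 32.73% × R$14,110.00 = R$6,535.32
Supplemental (20% flat on bonus): 20% × R$16,200.00 = R$3,240.00
Total earnings tax: R$6,535.32 + R$3,240.00 = R$9,775.32

R$9,775.32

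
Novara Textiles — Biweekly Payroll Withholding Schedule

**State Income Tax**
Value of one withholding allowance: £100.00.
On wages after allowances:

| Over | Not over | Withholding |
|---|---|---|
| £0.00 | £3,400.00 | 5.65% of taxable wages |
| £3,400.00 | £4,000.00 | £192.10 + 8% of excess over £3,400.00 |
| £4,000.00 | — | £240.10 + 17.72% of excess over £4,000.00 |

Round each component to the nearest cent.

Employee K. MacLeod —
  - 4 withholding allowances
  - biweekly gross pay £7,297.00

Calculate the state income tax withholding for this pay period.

State Income Tax: taxable = £7,297.00 − 4×£100.00 = £6,897.00
  £240.10 + 17.72% × (£6,897.00 − £4,000.00) = £240.10 + 17.72% × £2,897.00 = £753.45

£753.45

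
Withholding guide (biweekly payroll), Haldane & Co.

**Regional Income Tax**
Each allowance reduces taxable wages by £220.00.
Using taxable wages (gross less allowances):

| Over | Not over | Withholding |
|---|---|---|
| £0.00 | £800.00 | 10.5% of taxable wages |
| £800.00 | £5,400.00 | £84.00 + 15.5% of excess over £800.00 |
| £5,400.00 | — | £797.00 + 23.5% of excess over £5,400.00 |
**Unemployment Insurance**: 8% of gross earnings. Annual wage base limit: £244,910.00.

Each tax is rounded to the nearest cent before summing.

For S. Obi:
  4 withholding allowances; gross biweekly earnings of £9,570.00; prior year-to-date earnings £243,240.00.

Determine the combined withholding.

Regional Income Tax: taxable = £9,570.00 − 4×£220.00 = £8,690.00
  £797.00 + 23.5% × (£8,690.00 − £5,400.00) = £797.00 + 23.5% × £3,290.00 = £1,570.15
Unemployment Insurance: cap £244,910.00 − YTD £243,240.00 = £1,670.00 subject; 8% × £1,670.00 = £133.60
Total: £1,570.15 + £133.60 = £1,703.75

£1,703.75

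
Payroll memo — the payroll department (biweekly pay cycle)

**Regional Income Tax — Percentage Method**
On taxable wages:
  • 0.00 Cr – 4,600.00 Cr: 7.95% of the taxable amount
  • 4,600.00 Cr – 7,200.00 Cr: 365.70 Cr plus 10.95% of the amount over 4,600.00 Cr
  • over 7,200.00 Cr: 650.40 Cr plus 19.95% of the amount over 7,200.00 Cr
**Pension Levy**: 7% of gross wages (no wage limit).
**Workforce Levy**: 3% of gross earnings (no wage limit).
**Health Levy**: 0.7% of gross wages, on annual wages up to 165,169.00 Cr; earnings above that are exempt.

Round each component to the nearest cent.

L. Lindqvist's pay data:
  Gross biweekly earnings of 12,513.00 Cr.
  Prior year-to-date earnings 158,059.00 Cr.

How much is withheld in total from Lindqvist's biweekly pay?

3,011.41 Cr

Regional Income Tax: taxable = 12,513.00 Cr
  650.40 Cr + 19.95% × (12,513.00 Cr − 7,200.00 Cr) = 650.40 Cr + 19.95% × 5,313.00 Cr = 1,710.34 Cr
Pension Levy: 7% × 12,513.00 Cr = 875.91 Cr
Workforce Levy: 3% × 12,513.00 Cr = 375.39 Cr
Health Levy: cap 165,169.00 Cr − YTD 158,059.00 Cr = 7,110.00 Cr subject; 0.7% × 7,110.00 Cr = 49.77 Cr
Total: 1,710.34 Cr + 875.91 Cr + 375.39 Cr + 49.77 Cr = 3,011.41 Cr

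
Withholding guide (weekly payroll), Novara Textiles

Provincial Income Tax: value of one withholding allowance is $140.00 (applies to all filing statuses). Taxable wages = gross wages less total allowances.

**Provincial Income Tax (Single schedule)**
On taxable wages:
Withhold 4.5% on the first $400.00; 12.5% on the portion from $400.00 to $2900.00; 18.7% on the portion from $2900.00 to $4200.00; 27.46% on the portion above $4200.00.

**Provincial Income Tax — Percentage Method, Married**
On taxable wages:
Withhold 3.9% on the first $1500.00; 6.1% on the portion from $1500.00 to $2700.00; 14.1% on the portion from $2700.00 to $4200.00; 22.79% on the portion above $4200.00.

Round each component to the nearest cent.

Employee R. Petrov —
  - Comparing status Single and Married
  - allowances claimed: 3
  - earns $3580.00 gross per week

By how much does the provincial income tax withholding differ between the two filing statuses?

$182.56

Provincial Income Tax (Single): taxable = $3580.00 − 3×$140.00 = $3160.00
  $330.50 + 18.7% × ($3160.00 − $2900.00) = $330.50 + 18.7% × $260.00 = $379.12
Provincial Income Tax (Married): taxable = $3580.00 − 3×$140.00 = $3160.00
  $131.70 + 14.1% × ($3160.00 − $2700.00) = $131.70 + 14.1% × $460.00 = $196.56
Difference: |$379.12 − $196.56| = $182.56 (higher under Single)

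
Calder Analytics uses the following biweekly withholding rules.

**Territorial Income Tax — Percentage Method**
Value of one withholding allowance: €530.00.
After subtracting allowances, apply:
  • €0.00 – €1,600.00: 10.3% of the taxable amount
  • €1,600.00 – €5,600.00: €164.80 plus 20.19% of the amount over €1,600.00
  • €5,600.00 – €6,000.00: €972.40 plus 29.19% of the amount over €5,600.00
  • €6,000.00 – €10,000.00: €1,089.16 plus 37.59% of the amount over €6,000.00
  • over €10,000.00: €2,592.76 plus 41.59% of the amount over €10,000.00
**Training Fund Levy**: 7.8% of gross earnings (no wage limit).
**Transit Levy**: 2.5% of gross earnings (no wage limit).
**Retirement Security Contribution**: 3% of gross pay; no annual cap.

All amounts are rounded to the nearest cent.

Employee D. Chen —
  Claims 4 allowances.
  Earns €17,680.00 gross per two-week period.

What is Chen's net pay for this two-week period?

Territorial Income Tax: taxable = €17,680.00 − 4×€530.00 = €15,560.00
  €2,592.76 + 41.59% × (€15,560.00 − €10,000.00) = €2,592.76 + 41.59% × €5,560.00 = €4,905.16
Training Fund Levy: 7.8% × €17,680.00 = €1,379.04
Transit Levy: 2.5% × €17,680.00 = €442.00
Retirement Security Contribution: 3% × €17,680.00 = €530.40
Total withheld: €4,905.16 + €1,379.04 + €442.00 + €530.40 = €7,256.60
Net pay: €17,680.00 − €7,256.60 = €10,423.40

€10,423.40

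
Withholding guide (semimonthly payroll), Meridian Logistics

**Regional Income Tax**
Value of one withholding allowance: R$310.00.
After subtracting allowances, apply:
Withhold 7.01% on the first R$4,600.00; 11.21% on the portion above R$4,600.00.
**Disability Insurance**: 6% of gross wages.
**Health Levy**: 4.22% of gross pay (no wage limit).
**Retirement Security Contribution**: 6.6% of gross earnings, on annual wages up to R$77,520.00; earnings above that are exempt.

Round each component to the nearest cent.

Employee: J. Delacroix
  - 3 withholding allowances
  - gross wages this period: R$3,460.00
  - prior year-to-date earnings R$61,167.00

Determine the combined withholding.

R$759.32

Regional Income Tax: taxable = R$3,460.00 − 3×R$310.00 = R$2,530.00
  7.01% × R$2,530.00 = R$177.35
Disability Insurance: 6% × R$3,460.00 = R$207.60
Health Levy: 4.22% × R$3,460.00 = R$146.01
Retirement Security Contribution: 6.6% × R$3,460.00 = R$228.36
Total: R$177.35 + R$207.60 + R$146.01 + R$228.36 = R$759.32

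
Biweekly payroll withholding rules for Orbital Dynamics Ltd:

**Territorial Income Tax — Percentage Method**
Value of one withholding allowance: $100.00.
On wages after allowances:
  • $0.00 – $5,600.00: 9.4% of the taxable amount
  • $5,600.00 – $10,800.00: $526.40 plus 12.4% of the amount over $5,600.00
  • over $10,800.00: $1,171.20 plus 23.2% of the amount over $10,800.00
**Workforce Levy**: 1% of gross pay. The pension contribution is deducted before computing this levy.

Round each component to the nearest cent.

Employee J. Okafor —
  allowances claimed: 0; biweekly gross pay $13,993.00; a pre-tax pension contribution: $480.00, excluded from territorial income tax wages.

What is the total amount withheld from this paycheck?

$1,935.75

Territorial Income Tax: taxable = $13,993.00 − $480.00 = $13,513.00
  $1,171.20 + 23.2% × ($13,513.00 − $10,800.00) = $1,171.20 + 23.2% × $2,713.00 = $1,800.62
Workforce Levy: 1% × $13,513.00 = $135.13
Total: $1,800.62 + $135.13 = $1,935.75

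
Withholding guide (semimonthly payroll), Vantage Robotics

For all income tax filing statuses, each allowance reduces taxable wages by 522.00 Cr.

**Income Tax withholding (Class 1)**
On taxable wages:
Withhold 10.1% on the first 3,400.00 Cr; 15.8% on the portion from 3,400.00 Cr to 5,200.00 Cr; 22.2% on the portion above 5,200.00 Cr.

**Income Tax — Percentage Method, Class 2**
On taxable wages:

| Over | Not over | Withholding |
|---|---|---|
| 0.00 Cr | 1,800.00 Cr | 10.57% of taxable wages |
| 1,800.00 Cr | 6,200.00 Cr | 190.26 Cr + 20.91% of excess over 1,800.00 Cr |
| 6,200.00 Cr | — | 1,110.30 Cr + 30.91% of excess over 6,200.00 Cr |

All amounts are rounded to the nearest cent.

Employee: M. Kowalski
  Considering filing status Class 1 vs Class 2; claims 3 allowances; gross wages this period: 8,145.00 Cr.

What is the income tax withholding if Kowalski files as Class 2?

Income Tax (Class 2): taxable = 8,145.00 Cr − 3×522.00 Cr = 6,579.00 Cr
  1,110.30 Cr + 30.91% × (6,579.00 Cr − 6,200.00 Cr) = 1,110.30 Cr + 30.91% × 379.00 Cr = 1,227.45 Cr

1,227.45 Cr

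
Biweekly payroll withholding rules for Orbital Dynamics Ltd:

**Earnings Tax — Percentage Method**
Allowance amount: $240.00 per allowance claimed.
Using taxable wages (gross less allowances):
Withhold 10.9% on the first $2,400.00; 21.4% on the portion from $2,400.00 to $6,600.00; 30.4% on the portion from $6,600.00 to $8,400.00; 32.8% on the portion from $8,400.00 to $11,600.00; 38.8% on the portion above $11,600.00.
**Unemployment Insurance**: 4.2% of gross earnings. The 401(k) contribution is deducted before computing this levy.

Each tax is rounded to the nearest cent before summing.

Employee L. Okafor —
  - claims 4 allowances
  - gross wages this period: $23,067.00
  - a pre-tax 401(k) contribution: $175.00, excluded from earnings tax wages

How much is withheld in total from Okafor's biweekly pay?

Earnings Tax: taxable = $23,067.00 − $175.00 − 4×$240.00 = $21,932.00
  $2,757.20 + 38.8% × ($21,932.00 − $11,600.00) = $2,757.20 + 38.8% × $10,332.00 = $6,766.02
Unemployment Insurance: 4.2% × $22,892.00 = $961.46
Total: $6,766.02 + $961.46 = $7,727.48

$7,727.48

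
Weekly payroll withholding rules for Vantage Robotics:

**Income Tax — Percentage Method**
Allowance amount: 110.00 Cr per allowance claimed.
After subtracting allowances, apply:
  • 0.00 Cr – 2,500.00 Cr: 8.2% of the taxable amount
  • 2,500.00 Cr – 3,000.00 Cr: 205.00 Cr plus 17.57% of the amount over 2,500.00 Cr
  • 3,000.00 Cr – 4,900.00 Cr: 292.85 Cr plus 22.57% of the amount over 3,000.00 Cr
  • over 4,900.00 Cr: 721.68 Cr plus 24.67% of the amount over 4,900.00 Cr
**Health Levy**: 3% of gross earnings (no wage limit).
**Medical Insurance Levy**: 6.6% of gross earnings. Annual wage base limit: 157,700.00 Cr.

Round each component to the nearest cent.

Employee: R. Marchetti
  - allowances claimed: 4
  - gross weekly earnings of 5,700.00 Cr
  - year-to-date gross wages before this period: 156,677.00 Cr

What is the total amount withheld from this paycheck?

1,049.01 Cr

Income Tax: taxable = 5,700.00 Cr − 4×110.00 Cr = 5,260.00 Cr
  721.68 Cr + 24.67% × (5,260.00 Cr − 4,900.00 Cr) = 721.68 Cr + 24.67% × 360.00 Cr = 810.49 Cr
Health Levy: 3% × 5,700.00 Cr = 171.00 Cr
Medical Insurance Levy: cap 157,700.00 Cr − YTD 156,677.00 Cr = 1,023.00 Cr subject; 6.6% × 1,023.00 Cr = 67.52 Cr
Total: 810.49 Cr + 171.00 Cr + 67.52 Cr = 1,049.01 Cr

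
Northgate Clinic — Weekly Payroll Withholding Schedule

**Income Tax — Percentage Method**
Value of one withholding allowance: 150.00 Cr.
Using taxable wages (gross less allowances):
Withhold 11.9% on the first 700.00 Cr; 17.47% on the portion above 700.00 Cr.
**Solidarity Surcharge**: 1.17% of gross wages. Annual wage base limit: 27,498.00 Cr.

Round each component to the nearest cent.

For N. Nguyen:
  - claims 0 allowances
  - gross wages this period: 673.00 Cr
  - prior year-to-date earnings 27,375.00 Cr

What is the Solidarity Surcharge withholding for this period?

1.44 Cr

Solidarity Surcharge: cap 27,498.00 Cr − YTD 27,375.00 Cr = 123.00 Cr subject; 1.17% × 123.00 Cr = 1.44 Cr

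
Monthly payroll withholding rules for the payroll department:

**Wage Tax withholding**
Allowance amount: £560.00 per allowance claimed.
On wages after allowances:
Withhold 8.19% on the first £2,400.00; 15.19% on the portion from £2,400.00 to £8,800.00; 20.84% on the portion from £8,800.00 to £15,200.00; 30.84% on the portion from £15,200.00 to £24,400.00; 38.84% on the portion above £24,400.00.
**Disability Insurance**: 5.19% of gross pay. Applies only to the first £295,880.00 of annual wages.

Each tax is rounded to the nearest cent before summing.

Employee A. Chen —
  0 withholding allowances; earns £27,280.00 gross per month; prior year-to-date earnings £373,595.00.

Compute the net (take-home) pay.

Wage Tax: taxable = £27,280.00
  £5,339.76 + 38.84% × (£27,280.00 − £24,400.00) = £5,339.76 + 38.84% × £2,880.00 = £6,458.35
Disability Insurance: YTD £373,595.00 ≥ cap £295,880.00 → £0.00
Total withheld: £6,458.35 + £0.00 = £6,458.35
Net pay: £27,280.00 − £6,458.35 = £20,821.65

£20,821.65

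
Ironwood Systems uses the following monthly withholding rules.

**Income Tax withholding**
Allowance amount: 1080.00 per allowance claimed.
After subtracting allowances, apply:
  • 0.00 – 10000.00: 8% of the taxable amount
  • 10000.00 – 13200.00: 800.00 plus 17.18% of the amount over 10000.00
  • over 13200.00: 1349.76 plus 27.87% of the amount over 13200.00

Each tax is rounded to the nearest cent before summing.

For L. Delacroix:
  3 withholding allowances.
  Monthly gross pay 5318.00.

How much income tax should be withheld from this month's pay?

166.24

Income Tax: taxable = 5318.00 − 3×1080.00 = 2078.00
  8% × 2078.00 = 166.24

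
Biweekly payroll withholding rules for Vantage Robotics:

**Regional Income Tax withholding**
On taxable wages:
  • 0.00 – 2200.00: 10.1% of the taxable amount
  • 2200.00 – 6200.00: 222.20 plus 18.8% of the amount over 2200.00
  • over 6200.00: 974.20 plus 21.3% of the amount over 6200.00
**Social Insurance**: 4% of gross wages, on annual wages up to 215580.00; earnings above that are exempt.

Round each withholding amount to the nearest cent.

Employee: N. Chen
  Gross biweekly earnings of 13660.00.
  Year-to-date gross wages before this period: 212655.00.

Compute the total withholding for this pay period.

2680.18

Regional Income Tax: taxable = 13660.00
  974.20 + 21.3% × (13660.00 − 6200.00) = 974.20 + 21.3% × 7460.00 = 2563.18
Social Insurance: cap 215580.00 − YTD 212655.00 = 2925.00 subject; 4% × 2925.00 = 117.00
Total: 2563.18 + 117.00 = 2680.18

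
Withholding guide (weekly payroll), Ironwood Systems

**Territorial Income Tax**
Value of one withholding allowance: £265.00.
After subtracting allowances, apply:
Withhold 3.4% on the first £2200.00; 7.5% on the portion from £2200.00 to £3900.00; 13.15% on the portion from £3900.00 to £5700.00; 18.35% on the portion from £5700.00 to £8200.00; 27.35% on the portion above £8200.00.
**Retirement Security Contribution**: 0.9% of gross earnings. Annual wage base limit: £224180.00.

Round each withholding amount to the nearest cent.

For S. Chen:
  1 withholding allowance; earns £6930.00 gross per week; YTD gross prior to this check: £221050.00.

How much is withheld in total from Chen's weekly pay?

£644.25

Territorial Income Tax: taxable = £6930.00 − 1×£265.00 = £6665.00
  £439.00 + 18.35% × (£6665.00 − £5700.00) = £439.00 + 18.35% × £965.00 = £616.08
Retirement Security Contribution: cap £224180.00 − YTD £221050.00 = £3130.00 subject; 0.9% × £3130.00 = £28.17
Total: £616.08 + £28.17 = £644.25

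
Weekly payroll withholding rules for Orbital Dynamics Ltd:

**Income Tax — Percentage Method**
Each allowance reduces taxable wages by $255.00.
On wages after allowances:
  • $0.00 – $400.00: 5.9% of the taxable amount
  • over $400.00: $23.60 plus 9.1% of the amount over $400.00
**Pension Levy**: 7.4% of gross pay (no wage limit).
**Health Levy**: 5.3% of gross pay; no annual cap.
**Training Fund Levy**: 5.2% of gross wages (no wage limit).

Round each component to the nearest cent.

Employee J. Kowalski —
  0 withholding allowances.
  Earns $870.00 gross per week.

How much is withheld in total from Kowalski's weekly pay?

$222.10

Income Tax: taxable = $870.00
  $23.60 + 9.1% × ($870.00 − $400.00) = $23.60 + 9.1% × $470.00 = $66.37
Pension Levy: 7.4% × $870.00 = $64.38
Health Levy: 5.3% × $870.00 = $46.11
Training Fund Levy: 5.2% × $870.00 = $45.24
Total: $66.37 + $64.38 + $46.11 + $45.24 = $222.10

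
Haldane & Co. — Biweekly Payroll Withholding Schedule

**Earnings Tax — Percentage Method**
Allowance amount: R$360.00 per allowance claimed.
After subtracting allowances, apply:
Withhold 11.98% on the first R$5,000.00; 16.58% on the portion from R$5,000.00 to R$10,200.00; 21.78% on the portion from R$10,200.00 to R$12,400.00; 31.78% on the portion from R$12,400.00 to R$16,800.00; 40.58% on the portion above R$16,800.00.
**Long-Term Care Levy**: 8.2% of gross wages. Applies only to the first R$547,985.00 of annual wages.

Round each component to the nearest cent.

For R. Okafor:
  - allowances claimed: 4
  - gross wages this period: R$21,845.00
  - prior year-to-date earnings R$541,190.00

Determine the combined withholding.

R$5,358.74

Earnings Tax: taxable = R$21,845.00 − 4×R$360.00 = R$20,405.00
  R$3,338.64 + 40.58% × (R$20,405.00 − R$16,800.00) = R$3,338.64 + 40.58% × R$3,605.00 = R$4,801.55
Long-Term Care Levy: cap R$547,985.00 − YTD R$541,190.00 = R$6,795.00 subject; 8.2% × R$6,795.00 = R$557.19
Total: R$4,801.55 + R$557.19 = R$5,358.74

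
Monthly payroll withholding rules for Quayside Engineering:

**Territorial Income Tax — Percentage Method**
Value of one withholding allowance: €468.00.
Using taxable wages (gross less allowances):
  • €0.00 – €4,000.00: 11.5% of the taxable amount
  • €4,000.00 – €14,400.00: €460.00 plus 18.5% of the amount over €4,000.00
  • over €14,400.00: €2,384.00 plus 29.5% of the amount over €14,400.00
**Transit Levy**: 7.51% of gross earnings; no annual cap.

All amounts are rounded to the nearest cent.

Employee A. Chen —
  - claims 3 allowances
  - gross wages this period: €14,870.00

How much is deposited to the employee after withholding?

€11,542.05

Territorial Income Tax: taxable = €14,870.00 − 3×€468.00 = €13,466.00
  €460.00 + 18.5% × (€13,466.00 − €4,000.00) = €460.00 + 18.5% × €9,466.00 = €2,211.21
Transit Levy: 7.51% × €14,870.00 = €1,116.74
Total withheld: €2,211.21 + €1,116.74 = €3,327.95
Net pay: €14,870.00 − €3,327.95 = €11,542.05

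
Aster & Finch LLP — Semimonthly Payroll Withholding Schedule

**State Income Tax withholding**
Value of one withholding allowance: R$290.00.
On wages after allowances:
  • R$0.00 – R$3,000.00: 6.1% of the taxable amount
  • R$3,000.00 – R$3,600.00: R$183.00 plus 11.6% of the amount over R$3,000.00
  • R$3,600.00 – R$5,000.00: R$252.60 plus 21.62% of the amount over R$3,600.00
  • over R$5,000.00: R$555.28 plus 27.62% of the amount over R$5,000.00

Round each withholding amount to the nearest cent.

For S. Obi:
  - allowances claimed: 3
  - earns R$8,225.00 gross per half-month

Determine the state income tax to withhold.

R$1,205.73

State Income Tax: taxable = R$8,225.00 − 3×R$290.00 = R$7,355.00
  R$555.28 + 27.62% × (R$7,355.00 − R$5,000.00) = R$555.28 + 27.62% × R$2,355.00 = R$1,205.73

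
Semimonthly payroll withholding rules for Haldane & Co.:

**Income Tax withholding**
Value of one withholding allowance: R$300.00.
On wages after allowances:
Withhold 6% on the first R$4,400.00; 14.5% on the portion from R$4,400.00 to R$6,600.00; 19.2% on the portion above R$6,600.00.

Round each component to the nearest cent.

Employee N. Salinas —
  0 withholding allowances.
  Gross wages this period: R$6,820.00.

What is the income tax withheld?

Income Tax: taxable = R$6,820.00
  R$583.00 + 19.2% × (R$6,820.00 − R$6,600.00) = R$583.00 + 19.2% × R$220.00 = R$625.24

R$625.24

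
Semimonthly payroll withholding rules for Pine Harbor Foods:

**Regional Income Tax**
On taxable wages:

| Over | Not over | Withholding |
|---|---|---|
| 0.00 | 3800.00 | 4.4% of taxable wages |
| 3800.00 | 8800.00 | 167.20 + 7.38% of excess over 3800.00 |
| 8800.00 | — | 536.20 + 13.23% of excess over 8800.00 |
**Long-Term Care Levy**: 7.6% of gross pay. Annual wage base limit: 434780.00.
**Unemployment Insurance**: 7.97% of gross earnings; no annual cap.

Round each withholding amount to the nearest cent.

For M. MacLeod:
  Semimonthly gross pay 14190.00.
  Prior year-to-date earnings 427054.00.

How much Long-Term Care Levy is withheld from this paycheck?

Long-Term Care Levy: cap 434780.00 − YTD 427054.00 = 7726.00 subject; 7.6% × 7726.00 = 587.18

587.18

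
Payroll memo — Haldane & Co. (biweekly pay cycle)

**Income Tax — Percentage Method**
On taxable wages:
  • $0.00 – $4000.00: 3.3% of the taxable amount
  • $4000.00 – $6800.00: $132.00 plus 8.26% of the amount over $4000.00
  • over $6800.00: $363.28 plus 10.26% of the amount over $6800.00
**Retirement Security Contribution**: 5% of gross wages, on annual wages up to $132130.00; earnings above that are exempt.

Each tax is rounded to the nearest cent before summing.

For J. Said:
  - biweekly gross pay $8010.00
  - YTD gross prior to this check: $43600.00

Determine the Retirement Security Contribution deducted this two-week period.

Retirement Security Contribution: 5% × $8010.00 = $400.50

$400.50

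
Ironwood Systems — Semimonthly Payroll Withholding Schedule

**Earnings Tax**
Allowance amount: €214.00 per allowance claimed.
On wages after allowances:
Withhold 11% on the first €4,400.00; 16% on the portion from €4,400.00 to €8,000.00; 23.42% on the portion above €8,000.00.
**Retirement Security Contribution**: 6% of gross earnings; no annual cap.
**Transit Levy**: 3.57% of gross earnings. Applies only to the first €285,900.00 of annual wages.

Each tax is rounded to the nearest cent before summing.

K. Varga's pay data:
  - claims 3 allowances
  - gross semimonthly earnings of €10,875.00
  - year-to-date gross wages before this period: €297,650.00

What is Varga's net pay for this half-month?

€8,639.53

Earnings Tax: taxable = €10,875.00 − 3×€214.00 = €10,233.00
  €1,060.00 + 23.42% × (€10,233.00 − €8,000.00) = €1,060.00 + 23.42% × €2,233.00 = €1,582.97
Retirement Security Contribution: 6% × €10,875.00 = €652.50
Transit Levy: YTD €297,650.00 ≥ cap €285,900.00 → €0.00
Total withheld: €1,582.97 + €652.50 + €0.00 = €2,235.47
Net pay: €10,875.00 − €2,235.47 = €8,639.53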